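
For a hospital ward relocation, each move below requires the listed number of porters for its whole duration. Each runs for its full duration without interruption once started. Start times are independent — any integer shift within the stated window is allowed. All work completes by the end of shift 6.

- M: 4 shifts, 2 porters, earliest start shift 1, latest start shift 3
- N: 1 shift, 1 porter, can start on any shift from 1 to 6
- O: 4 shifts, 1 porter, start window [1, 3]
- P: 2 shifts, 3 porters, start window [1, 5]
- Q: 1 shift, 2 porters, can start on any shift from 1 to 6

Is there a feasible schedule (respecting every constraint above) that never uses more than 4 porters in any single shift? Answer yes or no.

Schedule M@1, N@1, O@3, P@5, Q@2: s1:3  s2:4  s3:3  s4:3  s5:4  s6:4 — peak 4 ≤ 4.

yes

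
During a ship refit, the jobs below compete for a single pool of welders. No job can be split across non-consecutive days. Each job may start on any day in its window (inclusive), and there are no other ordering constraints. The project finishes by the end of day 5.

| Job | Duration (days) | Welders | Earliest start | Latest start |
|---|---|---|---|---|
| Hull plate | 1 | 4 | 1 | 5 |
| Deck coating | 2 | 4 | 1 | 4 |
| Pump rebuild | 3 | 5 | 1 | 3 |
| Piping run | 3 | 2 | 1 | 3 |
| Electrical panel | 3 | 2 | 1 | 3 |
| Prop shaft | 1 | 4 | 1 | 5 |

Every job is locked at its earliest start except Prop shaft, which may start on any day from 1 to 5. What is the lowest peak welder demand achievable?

Prop shaft@1: d1:21  d2:13  d3:9  d4:0  d5:0 → peak 21
Prop shaft@2: d1:17  d2:17  d3:9  d4:0  d5:0 → peak 17
Prop shaft@3: d1:17  d2:13  d3:13  d4:0  d5:0 → peak 17
Prop shaft@4: d1:17  d2:13  d3:9  d4:4  d5:0 → peak 17
Prop shaft@5: d1:17  d2:13  d3:9  d4:0  d5:4 → peak 17
Best is Prop shaft@2, peak 17.

17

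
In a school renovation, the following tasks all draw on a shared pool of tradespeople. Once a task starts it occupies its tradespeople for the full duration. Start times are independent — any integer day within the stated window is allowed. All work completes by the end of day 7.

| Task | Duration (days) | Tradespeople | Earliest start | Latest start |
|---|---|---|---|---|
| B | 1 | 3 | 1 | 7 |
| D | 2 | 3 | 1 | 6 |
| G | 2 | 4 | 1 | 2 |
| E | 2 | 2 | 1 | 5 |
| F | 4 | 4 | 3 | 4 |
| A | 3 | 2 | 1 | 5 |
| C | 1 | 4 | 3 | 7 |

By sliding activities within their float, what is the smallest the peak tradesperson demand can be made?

8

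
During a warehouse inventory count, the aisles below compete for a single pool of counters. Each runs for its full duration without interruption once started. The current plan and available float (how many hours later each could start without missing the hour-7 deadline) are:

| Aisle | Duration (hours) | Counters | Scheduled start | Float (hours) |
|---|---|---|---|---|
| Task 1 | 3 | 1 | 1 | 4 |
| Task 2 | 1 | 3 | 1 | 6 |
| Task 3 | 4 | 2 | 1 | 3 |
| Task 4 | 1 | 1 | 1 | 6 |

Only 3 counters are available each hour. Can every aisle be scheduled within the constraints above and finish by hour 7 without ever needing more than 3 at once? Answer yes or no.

Schedule Task 1@1, Task 2@5, Task 3@1, Task 4@4: h1:3  h2:3  h3:3  h4:3  h5:3  h6:0  h7:0 — peak 3 ≤ 3.

yes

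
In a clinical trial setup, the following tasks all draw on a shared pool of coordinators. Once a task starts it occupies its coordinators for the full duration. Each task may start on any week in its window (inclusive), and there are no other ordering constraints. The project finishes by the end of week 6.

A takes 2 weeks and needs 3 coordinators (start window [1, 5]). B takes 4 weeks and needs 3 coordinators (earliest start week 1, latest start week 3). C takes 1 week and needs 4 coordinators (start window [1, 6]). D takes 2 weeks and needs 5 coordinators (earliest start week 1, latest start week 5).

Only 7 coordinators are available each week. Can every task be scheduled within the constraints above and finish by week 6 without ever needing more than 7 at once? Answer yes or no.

yes

Schedule A@1, B@1, C@3, D@5: w1:6  w2:6  w3:7  w4:3  w5:5  w6:5 — peak 7 ≤ 7.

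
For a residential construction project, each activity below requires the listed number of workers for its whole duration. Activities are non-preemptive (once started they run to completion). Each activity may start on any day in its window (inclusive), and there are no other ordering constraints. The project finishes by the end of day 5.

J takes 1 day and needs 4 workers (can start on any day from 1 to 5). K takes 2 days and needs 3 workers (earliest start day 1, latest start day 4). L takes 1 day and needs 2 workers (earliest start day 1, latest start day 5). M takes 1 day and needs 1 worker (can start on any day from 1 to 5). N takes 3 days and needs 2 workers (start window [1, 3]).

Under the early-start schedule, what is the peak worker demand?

Early-start schedule: J@1, K@1, L@1, M@1, N@1.
Load per day: day 1: 12, day 2: 5, day 3: 2, day 4: 0, day 5: 0.
Peak is 12.

12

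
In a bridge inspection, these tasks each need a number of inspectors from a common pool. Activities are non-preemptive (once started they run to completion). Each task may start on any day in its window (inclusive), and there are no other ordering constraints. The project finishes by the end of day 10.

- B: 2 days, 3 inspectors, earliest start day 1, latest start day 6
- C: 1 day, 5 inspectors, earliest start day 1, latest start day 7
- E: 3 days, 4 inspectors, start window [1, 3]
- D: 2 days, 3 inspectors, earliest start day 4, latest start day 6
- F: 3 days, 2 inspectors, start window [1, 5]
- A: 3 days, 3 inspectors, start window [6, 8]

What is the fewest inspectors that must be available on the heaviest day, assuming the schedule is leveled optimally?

Early-start (B@1, C@1, E@1, D@4, F@1, A@6) gives peak 14: d1:14  d2:9  d3:6  d4:3  d5:3  d6:3  d7:3  d8:3  d9:0  d10:0.
Shift B→4, C→6, A→7.
Schedule B@4, C@6, E@1, D@4, F@1, A@7: d1:6  d2:6  d3:6  d4:6  d5:6  d6:5  d7:3  d8:3  d9:3  d10:0 — peak 6.

6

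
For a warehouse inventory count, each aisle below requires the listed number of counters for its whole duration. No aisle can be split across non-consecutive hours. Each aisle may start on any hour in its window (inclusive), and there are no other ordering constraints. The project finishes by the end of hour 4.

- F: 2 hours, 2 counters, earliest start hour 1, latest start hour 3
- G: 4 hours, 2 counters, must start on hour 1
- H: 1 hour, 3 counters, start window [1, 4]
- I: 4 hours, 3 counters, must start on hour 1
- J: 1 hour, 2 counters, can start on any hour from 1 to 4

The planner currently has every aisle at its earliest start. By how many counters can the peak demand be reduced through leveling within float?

Early-start peak: h1:12  h2:7  h3:5  h4:5 ⇒ 12.
Leveled (F@1, G@1, H@3, I@1, J@4): h1:7  h2:7  h3:8  h4:7 ⇒ 8.
Reduction 12 − 8 = 4.

4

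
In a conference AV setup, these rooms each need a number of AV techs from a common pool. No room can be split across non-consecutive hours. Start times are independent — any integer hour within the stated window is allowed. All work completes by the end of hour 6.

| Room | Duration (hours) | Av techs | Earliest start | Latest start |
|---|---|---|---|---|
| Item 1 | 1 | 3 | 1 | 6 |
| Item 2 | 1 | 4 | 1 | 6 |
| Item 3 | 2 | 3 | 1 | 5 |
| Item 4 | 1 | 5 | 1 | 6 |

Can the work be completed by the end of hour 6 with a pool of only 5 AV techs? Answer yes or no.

yes

Schedule Item 1@1, Item 2@2, Item 3@3, Item 4@5: h1:3  h2:4  h3:3  h4:3  h5:5  h6:0 — peak 5 ≤ 5.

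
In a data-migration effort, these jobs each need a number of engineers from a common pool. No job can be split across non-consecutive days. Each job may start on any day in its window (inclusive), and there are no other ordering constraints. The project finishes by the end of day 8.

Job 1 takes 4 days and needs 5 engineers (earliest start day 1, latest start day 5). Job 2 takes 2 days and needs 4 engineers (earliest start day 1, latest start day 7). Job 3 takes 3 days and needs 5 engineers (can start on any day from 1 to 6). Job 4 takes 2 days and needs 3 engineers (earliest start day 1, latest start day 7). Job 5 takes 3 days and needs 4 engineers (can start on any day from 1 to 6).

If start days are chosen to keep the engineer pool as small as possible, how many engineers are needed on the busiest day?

9

Early-start (Job 1@1, Job 2@1, Job 3@1, Job 4@1, Job 5@1) gives peak 21: d1:21  d2:21  d3:14  d4:5  d5:0  d6:0  d7:0  d8:0.
Shift Job 3→5, Job 4→3, Job 5→5.
Schedule Job 1@1, Job 2@1, Job 3@5, Job 4@3, Job 5@5: d1:9  d2:9  d3:8  d4:8  d5:9  d6:9  d7:9  d8:0 — peak 9.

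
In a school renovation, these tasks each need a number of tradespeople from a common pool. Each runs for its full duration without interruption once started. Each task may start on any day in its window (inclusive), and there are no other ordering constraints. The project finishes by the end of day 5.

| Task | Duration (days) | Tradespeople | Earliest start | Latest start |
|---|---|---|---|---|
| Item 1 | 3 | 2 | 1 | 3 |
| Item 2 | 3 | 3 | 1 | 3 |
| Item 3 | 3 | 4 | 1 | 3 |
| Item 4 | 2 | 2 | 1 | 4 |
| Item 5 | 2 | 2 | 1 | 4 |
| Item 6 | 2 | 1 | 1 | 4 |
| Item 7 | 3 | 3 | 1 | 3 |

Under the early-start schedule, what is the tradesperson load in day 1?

At early start, day 1 has: Item 1, Item 2, Item 3, Item 4, Item 5, Item 6, Item 7.
Demand: 2 + 3 + 4 + 2 + 2 + 1 + 3 = 17.

17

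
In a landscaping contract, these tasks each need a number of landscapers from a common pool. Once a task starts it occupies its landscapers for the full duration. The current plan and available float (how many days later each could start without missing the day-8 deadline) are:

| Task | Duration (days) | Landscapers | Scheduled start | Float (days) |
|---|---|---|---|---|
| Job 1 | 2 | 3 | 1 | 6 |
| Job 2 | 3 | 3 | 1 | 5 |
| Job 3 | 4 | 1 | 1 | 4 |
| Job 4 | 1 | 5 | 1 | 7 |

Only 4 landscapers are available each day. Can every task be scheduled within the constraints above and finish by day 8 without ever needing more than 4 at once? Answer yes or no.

The minimum achievable peak is 5; 4 < 5, so no feasible schedule stays within the cap.

no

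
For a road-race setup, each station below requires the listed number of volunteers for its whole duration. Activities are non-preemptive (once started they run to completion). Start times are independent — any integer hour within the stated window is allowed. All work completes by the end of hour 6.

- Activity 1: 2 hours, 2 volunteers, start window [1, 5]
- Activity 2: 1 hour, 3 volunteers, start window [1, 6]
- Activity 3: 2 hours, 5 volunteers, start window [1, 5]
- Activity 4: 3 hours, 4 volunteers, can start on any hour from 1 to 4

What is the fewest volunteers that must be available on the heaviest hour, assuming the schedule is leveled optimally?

Early-start (Activity 1@1, Activity 2@1, Activity 3@1, Activity 4@1) gives peak 14: h1:14  h2:11  h3:4  h4:0  h5:0  h6:0.
Shift Activity 3→5, Activity 4→2.
Schedule Activity 1@1, Activity 2@1, Activity 3@5, Activity 4@2: h1:5  h2:6  h3:4  h4:4  h5:5  h6:5 — peak 6.

6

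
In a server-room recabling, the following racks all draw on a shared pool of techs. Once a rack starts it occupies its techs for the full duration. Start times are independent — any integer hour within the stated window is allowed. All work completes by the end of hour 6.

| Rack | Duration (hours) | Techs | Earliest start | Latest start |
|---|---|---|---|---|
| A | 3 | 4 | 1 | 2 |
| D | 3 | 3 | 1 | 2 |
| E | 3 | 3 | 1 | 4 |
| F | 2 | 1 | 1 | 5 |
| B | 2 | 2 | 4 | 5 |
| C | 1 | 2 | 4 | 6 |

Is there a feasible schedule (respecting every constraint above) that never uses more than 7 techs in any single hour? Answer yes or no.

Schedule A@1, D@1, E@4, F@4, B@4, C@6: h1:7  h2:7  h3:7  h4:6  h5:6  h6:5 — peak 7 ≤ 7.

yes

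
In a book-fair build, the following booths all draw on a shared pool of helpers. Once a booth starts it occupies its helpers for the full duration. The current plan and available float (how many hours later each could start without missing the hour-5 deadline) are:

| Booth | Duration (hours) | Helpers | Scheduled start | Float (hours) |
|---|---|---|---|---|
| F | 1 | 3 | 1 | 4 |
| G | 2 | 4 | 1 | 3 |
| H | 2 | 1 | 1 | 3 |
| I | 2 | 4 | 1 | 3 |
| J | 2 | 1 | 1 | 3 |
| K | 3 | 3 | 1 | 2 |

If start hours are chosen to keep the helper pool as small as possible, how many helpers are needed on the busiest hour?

Early-start (F@1, G@1, H@1, I@1, J@1, K@1) gives peak 16: h1:16  h2:13  h3:3  h4:0  h5:0.
Shift H→2, I→4, J→2, K→3.
Schedule F@1, G@1, H@2, I@4, J@2, K@3: h1:7  h2:6  h3:5  h4:7  h5:7 — peak 7.
Total helper-hours = 32 over 5 hours ⇒ peak ≥ ⌈32/5⌉ = 7, so 7 is optimal.

7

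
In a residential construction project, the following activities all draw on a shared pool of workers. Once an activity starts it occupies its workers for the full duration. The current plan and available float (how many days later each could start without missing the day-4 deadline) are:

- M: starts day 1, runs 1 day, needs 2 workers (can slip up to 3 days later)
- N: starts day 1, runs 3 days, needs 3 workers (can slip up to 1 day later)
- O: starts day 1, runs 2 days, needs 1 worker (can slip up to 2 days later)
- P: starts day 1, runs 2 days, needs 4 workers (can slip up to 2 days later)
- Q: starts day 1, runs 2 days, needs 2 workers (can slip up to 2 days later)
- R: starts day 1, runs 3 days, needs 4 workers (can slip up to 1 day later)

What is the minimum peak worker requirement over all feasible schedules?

Early-start (M@1, N@1, O@1, P@1, Q@1, R@1) gives peak 16: d1:16  d2:14  d3:7  d4:0.
Shift P→3, R→2.
Schedule M@1, N@1, O@1, P@3, Q@1, R@2: d1:8  d2:10  d3:11  d4:8 — peak 11.

11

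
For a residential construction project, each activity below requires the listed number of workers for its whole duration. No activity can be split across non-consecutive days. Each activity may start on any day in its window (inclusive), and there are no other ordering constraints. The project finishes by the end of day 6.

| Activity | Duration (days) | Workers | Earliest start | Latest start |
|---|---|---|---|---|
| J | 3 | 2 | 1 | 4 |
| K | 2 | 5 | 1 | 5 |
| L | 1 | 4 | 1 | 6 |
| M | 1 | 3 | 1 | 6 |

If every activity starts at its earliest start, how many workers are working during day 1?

14

At early start, day 1 has: J, K, L, M.
Demand: 2 + 5 + 4 + 3 = 14.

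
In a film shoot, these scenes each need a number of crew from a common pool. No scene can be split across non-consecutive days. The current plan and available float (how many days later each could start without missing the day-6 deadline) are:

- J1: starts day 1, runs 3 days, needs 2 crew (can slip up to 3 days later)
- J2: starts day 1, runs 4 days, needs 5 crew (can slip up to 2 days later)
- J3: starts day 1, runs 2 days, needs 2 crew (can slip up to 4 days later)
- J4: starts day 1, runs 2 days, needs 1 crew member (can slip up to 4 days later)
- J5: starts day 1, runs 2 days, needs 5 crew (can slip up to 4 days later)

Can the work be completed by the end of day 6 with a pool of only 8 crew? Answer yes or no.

Schedule J1@1, J2@1, J3@4, J4@1, J5@5: d1:8  d2:8  d3:7  d4:7  d5:7  d6:5 — peak 8 ≤ 8.

yes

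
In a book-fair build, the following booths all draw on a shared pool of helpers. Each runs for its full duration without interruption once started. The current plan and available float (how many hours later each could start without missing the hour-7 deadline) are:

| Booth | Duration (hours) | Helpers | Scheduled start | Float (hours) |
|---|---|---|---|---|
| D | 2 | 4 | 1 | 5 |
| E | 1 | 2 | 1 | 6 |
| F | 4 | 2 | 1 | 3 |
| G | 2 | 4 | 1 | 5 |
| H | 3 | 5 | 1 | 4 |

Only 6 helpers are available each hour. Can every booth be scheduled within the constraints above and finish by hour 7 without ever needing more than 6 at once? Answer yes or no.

no

The minimum achievable peak is 7; 6 < 7, so no feasible schedule stays within the cap.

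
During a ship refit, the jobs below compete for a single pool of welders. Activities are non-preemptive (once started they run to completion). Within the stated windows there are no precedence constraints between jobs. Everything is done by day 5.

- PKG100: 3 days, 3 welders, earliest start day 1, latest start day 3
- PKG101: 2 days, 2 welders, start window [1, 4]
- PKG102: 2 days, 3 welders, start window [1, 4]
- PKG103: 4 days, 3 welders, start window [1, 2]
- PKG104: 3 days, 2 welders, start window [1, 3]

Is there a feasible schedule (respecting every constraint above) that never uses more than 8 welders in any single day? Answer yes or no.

yes

Schedule PKG100@1, PKG101@1, PKG102@4, PKG103@1, PKG104@3: d1:8  d2:8  d3:8  d4:8  d5:5 — peak 8 ≤ 8.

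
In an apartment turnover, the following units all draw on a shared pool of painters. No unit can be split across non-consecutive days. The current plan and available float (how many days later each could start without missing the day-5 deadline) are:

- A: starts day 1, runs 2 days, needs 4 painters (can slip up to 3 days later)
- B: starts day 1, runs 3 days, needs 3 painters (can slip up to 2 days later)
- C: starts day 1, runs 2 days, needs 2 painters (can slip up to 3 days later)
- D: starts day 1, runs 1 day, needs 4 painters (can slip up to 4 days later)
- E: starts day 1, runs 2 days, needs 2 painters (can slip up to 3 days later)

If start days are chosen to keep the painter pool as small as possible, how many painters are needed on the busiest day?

7

Early-start (A@1, B@1, C@1, D@1, E@1) gives peak 15: d1:15  d2:11  d3:3  d4:0  d5:0.
Shift C→3, D→5, E→3.
Schedule A@1, B@1, C@3, D@5, E@3: d1:7  d2:7  d3:7  d4:4  d5:4 — peak 7.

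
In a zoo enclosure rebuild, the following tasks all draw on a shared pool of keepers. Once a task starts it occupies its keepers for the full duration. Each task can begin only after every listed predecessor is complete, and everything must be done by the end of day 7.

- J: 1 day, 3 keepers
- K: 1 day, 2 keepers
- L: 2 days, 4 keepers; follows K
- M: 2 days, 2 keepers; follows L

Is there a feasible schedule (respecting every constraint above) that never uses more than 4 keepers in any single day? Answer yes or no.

Schedule J@1, K@2, L@3, M@5: d1:3  d2:2  d3:4  d4:4  d5:2  d6:2  d7:0 — peak 4 ≤ 4.

yes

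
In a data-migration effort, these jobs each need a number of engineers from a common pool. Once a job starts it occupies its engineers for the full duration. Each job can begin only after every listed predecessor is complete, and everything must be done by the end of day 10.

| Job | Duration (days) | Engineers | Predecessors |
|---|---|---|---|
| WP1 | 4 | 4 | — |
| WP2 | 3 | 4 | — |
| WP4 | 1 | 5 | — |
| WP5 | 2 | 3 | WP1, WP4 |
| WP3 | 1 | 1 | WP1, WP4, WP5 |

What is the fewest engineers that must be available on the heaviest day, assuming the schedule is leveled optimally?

5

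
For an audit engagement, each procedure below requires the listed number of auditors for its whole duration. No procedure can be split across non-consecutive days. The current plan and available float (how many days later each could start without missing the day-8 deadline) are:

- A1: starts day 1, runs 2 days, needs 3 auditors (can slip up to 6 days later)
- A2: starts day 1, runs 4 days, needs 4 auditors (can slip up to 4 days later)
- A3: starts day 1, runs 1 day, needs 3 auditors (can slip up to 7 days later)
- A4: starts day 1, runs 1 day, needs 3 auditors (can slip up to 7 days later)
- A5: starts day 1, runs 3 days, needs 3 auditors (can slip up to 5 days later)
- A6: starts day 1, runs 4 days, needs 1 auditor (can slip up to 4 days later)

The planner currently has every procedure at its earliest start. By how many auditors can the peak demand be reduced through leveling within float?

11

Early-start peak: d1:17  d2:11  d3:8  d4:5  d5:0  d6:0  d7:0  d8:0 ⇒ 17.
Leveled (A1@1, A2@4, A3@3, A4@8, A5@1, A6@4): d1:6  d2:6  d3:6  d4:5  d5:5  d6:5  d7:5  d8:3 ⇒ 6.
Reduction 17 − 6 = 11.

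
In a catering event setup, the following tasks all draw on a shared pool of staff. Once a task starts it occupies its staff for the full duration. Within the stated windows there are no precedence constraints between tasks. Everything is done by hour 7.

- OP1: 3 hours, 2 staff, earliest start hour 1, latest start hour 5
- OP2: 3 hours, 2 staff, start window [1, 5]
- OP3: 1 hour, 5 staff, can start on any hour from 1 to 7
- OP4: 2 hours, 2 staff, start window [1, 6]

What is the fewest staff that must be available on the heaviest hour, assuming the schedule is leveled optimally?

5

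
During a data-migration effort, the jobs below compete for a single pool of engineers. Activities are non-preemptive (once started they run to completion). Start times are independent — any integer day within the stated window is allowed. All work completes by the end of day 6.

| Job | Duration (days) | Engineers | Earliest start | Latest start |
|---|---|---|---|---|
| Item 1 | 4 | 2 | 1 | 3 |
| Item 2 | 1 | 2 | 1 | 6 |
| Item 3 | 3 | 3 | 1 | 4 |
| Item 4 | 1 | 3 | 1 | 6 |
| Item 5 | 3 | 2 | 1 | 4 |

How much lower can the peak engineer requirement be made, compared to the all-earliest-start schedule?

7

Early-start peak: d1:12  d2:7  d3:7  d4:2  d5:0  d6:0 ⇒ 12.
Leveled (Item 1@1, Item 2@5, Item 3@1, Item 4@6, Item 5@4): d1:5  d2:5  d3:5  d4:4  d5:4  d6:5 ⇒ 5.
Reduction 12 − 5 = 7.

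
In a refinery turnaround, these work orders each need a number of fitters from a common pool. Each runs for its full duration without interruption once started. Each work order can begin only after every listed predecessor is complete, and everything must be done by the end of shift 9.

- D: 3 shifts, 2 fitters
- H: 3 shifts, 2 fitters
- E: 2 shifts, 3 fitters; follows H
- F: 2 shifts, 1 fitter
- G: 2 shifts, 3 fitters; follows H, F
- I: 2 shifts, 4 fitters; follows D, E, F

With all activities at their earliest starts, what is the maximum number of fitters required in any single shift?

Early-start schedule: D@1, H@1, E@4, F@1, G@4, I@6.
Load per shift: shift 1: 5, shift 2: 5, shift 3: 4, shift 4: 6, shift 5: 6, shift 6: 4, shift 7: 4, shift 8: 0, shift 9: 0.
Peak is 6.

6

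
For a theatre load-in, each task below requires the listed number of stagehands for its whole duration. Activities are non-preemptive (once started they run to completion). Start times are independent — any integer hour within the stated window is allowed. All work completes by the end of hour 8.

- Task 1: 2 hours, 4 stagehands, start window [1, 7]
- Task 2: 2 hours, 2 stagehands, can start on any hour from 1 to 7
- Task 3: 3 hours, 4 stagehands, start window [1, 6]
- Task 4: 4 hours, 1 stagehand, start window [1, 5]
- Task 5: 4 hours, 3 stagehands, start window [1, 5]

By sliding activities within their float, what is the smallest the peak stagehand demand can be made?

7

Early-start (Task 1@1, Task 2@1, Task 3@1, Task 4@1, Task 5@1) gives peak 14: h1:14  h2:14  h3:8  h4:4  h5:0  h6:0  h7:0  h8:0.
Shift Task 3→3, Task 5→5.
Schedule Task 1@1, Task 2@1, Task 3@3, Task 4@1, Task 5@5: h1:7  h2:7  h3:5  h4:5  h5:7  h6:3  h7:3  h8:3 — peak 7.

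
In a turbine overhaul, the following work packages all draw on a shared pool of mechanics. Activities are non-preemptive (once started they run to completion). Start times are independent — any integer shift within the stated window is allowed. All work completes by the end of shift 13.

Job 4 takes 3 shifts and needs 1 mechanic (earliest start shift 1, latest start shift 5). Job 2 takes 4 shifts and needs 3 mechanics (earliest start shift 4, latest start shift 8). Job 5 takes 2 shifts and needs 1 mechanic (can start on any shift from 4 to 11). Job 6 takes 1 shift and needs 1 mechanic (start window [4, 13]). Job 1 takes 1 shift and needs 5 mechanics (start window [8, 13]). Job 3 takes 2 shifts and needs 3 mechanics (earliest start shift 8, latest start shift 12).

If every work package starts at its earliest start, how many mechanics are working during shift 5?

4

At early start, shift 5 has: Job 2, Job 5.
Demand: 3 + 1 = 4.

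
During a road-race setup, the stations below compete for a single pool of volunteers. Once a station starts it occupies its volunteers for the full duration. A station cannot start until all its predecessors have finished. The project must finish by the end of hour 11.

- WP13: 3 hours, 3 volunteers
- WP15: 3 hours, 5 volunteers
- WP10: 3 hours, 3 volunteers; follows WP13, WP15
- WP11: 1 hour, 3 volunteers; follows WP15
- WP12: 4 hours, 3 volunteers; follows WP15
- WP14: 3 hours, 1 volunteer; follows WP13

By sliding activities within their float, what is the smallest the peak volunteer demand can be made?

6

Early-start (WP13@1, WP15@1, WP10@4, WP11@4, WP12@4, WP14@4) gives peak 10: h1:8  h2:8  h3:8  h4:10  h5:7  h6:7  h7:3  h8:0  h9:0  h10:0  h11:0.
Shift WP15→4, WP10→7, WP11→7, WP12→8.
Schedule WP13@1, WP15@4, WP10@7, WP11@7, WP12@8, WP14@4: h1:3  h2:3  h3:3  h4:6  h5:6  h6:6  h7:6  h8:6  h9:6  h10:3  h11:3 — peak 6.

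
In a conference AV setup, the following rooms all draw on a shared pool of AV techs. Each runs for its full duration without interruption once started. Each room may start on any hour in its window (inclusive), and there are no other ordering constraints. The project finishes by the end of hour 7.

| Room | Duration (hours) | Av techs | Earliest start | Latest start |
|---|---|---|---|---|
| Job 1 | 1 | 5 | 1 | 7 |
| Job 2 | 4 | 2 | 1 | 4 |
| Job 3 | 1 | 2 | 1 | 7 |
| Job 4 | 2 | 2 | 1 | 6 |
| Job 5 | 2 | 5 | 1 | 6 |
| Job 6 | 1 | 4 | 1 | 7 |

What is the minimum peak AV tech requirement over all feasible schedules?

Early-start (Job 1@1, Job 2@1, Job 3@1, Job 4@1, Job 5@1, Job 6@1) gives peak 20: h1:20  h2:9  h3:2  h4:2  h5:0  h6:0  h7:0.
Shift Job 2→2, Job 3→2, Job 4→2, Job 5→6, Job 6→4.
Schedule Job 1@1, Job 2@2, Job 3@2, Job 4@2, Job 5@6, Job 6@4: h1:5  h2:6  h3:4  h4:6  h5:2  h6:5  h7:5 — peak 6.

6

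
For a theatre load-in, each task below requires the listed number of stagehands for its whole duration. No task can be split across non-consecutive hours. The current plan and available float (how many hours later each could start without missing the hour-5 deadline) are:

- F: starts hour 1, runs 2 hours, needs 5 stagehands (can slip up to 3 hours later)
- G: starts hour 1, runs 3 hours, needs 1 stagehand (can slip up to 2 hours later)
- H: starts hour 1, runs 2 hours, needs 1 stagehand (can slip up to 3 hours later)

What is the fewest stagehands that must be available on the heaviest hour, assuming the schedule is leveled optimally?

Early-start (F@1, G@1, H@1) gives peak 7: h1:7  h2:7  h3:1  h4:0  h5:0.
Shift G→3, H→3.
Schedule F@1, G@3, H@3: h1:5  h2:5  h3:2  h4:2  h5:1 — peak 5.

5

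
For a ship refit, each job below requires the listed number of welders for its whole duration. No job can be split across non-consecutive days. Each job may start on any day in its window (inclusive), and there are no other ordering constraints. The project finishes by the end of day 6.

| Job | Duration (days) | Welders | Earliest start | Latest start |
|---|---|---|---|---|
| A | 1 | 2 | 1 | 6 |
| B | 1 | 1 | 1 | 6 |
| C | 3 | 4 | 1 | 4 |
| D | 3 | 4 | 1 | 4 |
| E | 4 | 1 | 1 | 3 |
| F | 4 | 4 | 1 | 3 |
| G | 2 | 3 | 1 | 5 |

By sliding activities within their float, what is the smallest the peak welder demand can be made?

Early-start (A@1, B@1, C@1, D@1, E@1, F@1, G@1) gives peak 19: d1:19  d2:16  d3:13  d4:5  d5:0  d6:0.
Shift B→2, D→4, E→2, F→3.
Schedule A@1, B@2, C@1, D@4, E@2, F@3, G@1: d1:9  d2:9  d3:9  d4:9  d5:9  d6:8 — peak 9.
Total welder-days = 53 over 6 days ⇒ peak ≥ ⌈53/6⌉ = 9, so 9 is optimal.

9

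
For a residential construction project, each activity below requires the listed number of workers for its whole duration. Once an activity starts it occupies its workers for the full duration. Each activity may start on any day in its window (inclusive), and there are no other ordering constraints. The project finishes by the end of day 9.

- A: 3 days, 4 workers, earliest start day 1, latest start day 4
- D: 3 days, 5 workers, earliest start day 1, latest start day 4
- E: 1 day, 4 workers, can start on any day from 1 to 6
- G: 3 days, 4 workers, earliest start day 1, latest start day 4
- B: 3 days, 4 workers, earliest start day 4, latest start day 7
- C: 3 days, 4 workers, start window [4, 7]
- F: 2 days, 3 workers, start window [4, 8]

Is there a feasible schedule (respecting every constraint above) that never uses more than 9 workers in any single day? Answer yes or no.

yes

Schedule A@1, D@1, E@4, G@4, B@5, C@7, F@8: d1:9  d2:9  d3:9  d4:8  d5:8  d6:8  d7:8  d8:7  d9:7 — peak 9 ≤ 9.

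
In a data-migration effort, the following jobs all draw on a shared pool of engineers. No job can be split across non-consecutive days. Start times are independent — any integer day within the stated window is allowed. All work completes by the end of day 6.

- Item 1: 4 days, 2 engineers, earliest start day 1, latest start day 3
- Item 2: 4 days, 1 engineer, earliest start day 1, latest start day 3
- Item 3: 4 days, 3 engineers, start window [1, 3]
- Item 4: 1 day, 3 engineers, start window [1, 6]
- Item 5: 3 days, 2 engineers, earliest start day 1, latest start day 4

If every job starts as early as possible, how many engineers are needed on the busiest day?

11

Early-start schedule: Item 1@1, Item 2@1, Item 3@1, Item 4@1, Item 5@1.
Load per day: day 1: 11, day 2: 8, day 3: 8, day 4: 6, day 5: 0, day 6: 0.
Peak is 11.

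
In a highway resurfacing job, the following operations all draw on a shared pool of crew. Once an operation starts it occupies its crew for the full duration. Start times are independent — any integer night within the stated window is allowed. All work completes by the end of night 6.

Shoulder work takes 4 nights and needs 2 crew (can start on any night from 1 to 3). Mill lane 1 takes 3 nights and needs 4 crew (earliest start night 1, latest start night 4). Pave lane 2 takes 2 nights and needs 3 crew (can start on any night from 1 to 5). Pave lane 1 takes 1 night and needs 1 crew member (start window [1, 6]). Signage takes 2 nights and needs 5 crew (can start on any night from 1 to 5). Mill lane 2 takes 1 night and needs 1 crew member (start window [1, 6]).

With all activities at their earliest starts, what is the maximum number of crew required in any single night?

16

Early-start schedule: Shoulder work@1, Mill lane 1@1, Pave lane 2@1, Pave lane 1@1, Signage@1, Mill lane 2@1.
Load per night: night 1: 16, night 2: 14, night 3: 6, night 4: 2, night 5: 0, night 6: 0.
Peak is 16.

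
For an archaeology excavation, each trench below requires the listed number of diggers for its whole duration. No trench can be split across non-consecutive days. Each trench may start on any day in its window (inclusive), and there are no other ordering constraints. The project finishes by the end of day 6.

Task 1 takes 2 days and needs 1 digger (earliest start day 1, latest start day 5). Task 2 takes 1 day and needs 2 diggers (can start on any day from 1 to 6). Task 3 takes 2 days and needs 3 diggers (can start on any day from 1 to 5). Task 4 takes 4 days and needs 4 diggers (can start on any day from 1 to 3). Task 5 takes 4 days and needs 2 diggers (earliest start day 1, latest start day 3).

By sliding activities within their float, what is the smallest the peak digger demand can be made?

6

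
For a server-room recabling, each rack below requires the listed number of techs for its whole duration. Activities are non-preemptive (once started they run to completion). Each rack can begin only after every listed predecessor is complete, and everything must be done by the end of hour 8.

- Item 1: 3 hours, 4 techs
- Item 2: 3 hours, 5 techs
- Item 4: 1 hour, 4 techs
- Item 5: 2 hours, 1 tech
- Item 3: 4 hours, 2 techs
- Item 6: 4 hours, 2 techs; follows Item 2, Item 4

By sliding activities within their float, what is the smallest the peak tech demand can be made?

Early-start (Item 1@1, Item 2@1, Item 4@1, Item 5@1, Item 3@1, Item 6@4) gives peak 16: h1:16  h2:12  h3:11  h4:4  h5:2  h6:2  h7:2  h8:0.
Shift Item 1→5, Item 4→4, Item 5→4, Item 6→5.
Schedule Item 1@5, Item 2@1, Item 4@4, Item 5@4, Item 3@1, Item 6@5: h1:7  h2:7  h3:7  h4:7  h5:7  h6:6  h7:6  h8:2 — peak 7.
Total tech-hours = 49 over 8 hours ⇒ peak ≥ ⌈49/8⌉ = 7, so 7 is optimal.

7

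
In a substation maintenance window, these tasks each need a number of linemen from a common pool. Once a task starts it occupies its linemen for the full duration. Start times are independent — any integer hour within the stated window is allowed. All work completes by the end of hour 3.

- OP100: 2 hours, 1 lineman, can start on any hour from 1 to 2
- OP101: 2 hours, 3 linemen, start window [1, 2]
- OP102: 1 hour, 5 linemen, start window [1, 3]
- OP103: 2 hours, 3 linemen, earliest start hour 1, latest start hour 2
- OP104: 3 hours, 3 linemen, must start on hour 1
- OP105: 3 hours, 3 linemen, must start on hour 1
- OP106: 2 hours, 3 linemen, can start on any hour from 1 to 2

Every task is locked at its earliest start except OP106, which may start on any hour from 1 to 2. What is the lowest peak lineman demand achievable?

18

OP106@1: h1:21  h2:16  h3:6 → peak 21
OP106@2: h1:18  h2:16  h3:9 → peak 18
Best is OP106@2, peak 18.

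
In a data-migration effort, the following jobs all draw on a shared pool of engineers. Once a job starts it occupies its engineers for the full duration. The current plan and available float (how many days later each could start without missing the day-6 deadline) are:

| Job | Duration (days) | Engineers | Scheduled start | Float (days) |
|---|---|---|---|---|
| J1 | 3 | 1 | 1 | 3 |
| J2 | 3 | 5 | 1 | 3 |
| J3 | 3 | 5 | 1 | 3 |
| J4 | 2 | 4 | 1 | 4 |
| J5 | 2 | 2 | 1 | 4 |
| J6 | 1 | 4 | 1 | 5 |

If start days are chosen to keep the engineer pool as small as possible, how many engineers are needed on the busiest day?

Early-start (J1@1, J2@1, J3@1, J4@1, J5@1, J6@1) gives peak 21: d1:21  d2:17  d3:11  d4:0  d5:0  d6:0.
Shift J3→4, J4→4, J6→6.
Schedule J1@1, J2@1, J3@4, J4@4, J5@1, J6@6: d1:8  d2:8  d3:6  d4:9  d5:9  d6:9 — peak 9.
Total engineer-days = 49 over 6 days ⇒ peak ≥ ⌈49/6⌉ = 9, so 9 is optimal.

9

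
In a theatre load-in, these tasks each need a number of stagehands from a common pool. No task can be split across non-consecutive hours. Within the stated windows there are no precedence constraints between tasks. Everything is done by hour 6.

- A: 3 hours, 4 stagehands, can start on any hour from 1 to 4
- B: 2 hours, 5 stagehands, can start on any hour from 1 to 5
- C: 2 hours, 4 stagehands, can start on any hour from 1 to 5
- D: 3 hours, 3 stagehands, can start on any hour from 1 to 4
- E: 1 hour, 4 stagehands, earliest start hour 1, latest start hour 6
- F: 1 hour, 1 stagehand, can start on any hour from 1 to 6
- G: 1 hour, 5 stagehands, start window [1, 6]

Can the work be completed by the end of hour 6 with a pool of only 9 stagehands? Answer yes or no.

yes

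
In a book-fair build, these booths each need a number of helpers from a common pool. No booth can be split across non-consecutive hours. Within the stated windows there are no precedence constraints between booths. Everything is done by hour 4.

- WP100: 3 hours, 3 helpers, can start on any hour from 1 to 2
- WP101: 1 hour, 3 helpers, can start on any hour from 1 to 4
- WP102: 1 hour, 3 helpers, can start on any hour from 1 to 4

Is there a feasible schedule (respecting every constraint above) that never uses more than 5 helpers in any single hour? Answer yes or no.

The minimum achievable peak is 6; 5 < 6, so no feasible schedule stays within the cap.

no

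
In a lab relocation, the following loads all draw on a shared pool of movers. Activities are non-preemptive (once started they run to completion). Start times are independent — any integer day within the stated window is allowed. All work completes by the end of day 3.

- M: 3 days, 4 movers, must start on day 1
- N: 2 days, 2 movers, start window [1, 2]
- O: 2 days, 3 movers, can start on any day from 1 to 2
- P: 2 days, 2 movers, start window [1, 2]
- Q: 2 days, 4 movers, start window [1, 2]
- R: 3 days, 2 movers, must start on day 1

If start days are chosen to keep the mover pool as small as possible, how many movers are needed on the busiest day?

17

Schedule M@1, N@1, O@1, P@1, Q@1, R@1: d1:17  d2:17  d3:6 — peak 17.
No arrangement of the 16 feasible schedules does better.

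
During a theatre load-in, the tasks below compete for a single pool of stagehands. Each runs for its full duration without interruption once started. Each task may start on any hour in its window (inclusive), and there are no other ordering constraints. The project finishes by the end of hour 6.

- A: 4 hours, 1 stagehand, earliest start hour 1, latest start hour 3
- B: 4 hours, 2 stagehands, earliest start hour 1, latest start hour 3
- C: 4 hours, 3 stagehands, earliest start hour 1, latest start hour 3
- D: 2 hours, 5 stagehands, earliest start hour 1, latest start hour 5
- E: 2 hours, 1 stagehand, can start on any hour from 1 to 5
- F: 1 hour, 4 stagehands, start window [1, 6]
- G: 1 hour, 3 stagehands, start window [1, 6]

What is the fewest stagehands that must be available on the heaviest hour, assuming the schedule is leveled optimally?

8

Early-start (A@1, B@1, C@1, D@1, E@1, F@1, G@1) gives peak 19: h1:19  h2:12  h3:6  h4:6  h5:0  h6:0.
Shift C→2, D→5, G→6.
Schedule A@1, B@1, C@2, D@5, E@1, F@1, G@6: h1:8  h2:7  h3:6  h4:6  h5:8  h6:8 — peak 8.
Total stagehand-hours = 43 over 6 hours ⇒ peak ≥ ⌈43/6⌉ = 8, so 8 is optimal.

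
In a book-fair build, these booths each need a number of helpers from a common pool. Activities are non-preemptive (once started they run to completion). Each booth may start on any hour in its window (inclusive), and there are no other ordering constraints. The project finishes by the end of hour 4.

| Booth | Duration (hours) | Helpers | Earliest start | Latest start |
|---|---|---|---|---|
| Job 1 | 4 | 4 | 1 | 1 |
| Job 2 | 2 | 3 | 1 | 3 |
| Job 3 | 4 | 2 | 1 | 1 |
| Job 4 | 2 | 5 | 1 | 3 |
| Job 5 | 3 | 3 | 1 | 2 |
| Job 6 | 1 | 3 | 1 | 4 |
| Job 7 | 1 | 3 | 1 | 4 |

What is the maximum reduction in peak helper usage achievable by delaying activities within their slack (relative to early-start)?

8

Early-start peak: h1:23  h2:17  h3:9  h4:6 ⇒ 23.
Leveled (Job 1@1, Job 2@1, Job 3@1, Job 4@3, Job 5@1, Job 6@1, Job 7@2): h1:15  h2:15  h3:14  h4:11 ⇒ 15.
Reduction 23 − 15 = 8.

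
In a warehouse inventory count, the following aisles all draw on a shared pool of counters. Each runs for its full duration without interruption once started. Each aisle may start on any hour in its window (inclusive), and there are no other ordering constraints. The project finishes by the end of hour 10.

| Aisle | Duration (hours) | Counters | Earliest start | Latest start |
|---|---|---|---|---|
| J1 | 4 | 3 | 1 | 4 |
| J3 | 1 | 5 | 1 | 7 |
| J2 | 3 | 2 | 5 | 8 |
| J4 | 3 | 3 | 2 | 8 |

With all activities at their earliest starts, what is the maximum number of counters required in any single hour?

8

Early-start schedule: J1@1, J3@1, J2@5, J4@2.
Load per hour: hour 1: 8, hour 2: 6, hour 3: 6, hour 4: 6, hour 5: 2, hour 6: 2, hour 7: 2, hour 8: 0, hour 9: 0, hour 10: 0.
Peak is 8.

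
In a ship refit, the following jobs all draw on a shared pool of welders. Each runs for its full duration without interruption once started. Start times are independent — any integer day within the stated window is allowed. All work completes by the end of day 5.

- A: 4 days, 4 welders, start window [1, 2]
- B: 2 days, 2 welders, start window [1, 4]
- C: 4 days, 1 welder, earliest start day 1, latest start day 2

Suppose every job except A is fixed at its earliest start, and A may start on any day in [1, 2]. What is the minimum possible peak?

A@1: d1:7  d2:7  d3:5  d4:5  d5:0 → peak 7
A@2: d1:3  d2:7  d3:5  d4:5  d5:4 → peak 7
Best is A@1, peak 7.

7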